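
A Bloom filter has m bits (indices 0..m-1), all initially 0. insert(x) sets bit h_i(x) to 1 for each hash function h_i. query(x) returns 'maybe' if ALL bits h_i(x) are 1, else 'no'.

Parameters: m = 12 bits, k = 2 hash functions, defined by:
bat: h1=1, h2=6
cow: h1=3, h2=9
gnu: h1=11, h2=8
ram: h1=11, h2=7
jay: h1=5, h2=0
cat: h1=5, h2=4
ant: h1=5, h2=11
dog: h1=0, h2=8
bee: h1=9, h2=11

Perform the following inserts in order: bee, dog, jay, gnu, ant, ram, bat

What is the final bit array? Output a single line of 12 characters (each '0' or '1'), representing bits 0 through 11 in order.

Answer: 110001111101

Derivation:
Start: bits=000000000000
After insert 'bee': sets bits 9 11 -> bits=000000000101
After insert 'dog': sets bits 0 8 -> bits=100000001101
After insert 'jay': sets bits 0 5 -> bits=100001001101
After insert 'gnu': sets bits 8 11 -> bits=100001001101
After insert 'ant': sets bits 5 11 -> bits=100001001101
After insert 'ram': sets bits 7 11 -> bits=100001011101
After insert 'bat': sets bits 1 6 -> bits=110001111101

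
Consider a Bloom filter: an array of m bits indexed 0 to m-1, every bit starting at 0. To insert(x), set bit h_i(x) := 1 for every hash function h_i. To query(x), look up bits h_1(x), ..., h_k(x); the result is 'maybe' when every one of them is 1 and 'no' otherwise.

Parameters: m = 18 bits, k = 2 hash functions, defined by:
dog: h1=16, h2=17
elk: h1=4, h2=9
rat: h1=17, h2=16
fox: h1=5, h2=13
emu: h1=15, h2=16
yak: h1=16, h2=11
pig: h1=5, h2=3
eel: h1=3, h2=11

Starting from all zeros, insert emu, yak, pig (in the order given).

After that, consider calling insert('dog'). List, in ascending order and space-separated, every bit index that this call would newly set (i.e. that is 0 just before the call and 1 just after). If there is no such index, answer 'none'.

Start: bits=000000000000000000
After insert 'emu': sets bits 15 16 -> bits=000000000000000110
After insert 'yak': sets bits 11 16 -> bits=000000000001000110
After insert 'pig': sets bits 3 5 -> bits=000101000001000110
insert 'dog' would touch bits 16 17; currently bit16=1, bit17=0
Bits that are 0 among those (would change 0->1): 17

Answer: 17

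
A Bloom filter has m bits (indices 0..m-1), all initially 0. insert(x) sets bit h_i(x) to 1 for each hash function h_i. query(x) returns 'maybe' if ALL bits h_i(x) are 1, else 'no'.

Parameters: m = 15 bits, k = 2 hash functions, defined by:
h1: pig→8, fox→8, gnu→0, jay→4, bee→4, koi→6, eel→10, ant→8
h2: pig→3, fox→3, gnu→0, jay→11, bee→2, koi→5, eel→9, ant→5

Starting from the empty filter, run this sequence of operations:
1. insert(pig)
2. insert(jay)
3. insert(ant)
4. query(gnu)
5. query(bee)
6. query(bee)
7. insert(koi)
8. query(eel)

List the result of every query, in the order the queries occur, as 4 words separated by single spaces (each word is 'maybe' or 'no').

Start: bits=000000000000000
Op 1: insert pig -> sets bits 3 8 -> bits=000100001000000
Op 2: insert jay -> sets bits 4 11 -> bits=000110001001000
Op 3: insert ant -> sets bits 5 8 -> bits=000111001001000
Op 4: query gnu -> checks bit0=0 (has a 0) -> no
Op 5: query bee -> checks bit2=0, bit4=1 (has a 0) -> no
Op 6: query bee -> checks bit2=0, bit4=1 (has a 0) -> no
Op 7: insert koi -> sets bits 5 6 -> bits=000111101001000
Op 8: query eel -> checks bit9=0, bit10=0 (has a 0) -> no
Query results in order: no no no no

Answer: no no no no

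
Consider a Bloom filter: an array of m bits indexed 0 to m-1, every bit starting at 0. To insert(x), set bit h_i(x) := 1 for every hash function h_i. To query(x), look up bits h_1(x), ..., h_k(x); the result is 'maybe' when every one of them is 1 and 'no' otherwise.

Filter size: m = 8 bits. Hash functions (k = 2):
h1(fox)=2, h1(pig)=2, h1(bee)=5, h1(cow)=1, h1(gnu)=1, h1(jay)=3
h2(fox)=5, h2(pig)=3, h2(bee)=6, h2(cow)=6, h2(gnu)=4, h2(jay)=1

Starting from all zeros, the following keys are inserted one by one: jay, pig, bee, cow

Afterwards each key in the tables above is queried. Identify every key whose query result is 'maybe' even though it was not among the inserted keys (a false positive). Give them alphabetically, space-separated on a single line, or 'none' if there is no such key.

Start: bits=00000000
After insert 'jay': sets bits 1 3 -> bits=01010000
After insert 'pig': sets bits 2 3 -> bits=01110000
After insert 'bee': sets bits 5 6 -> bits=01110110
After insert 'cow': sets bits 1 6 -> bits=01110110
Not inserted: fox gnu — query each against bits=01110110:
query fox: checks bit2=1, bit5=1 (all 1) -> maybe => FALSE POSITIVE
query gnu: checks bit1=1, bit4=0 (has a 0) -> no => not a false positive
False positives (alphabetical): fox

Answer: fox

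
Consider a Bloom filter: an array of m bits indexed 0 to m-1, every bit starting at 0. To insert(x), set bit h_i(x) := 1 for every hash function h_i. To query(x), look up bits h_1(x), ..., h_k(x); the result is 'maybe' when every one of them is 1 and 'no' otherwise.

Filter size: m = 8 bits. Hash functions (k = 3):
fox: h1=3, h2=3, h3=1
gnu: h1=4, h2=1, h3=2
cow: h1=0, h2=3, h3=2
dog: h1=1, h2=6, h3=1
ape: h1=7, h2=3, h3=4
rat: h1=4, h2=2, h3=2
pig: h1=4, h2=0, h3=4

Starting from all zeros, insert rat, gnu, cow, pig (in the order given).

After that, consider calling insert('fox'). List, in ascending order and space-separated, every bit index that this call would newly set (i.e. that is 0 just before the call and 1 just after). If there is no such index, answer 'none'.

Start: bits=00000000
After insert 'rat': sets bits 2 4 -> bits=00101000
After insert 'gnu': sets bits 1 2 4 -> bits=01101000
After insert 'cow': sets bits 0 2 3 -> bits=11111000
After insert 'pig': sets bits 0 4 -> bits=11111000
insert 'fox' would touch bits 1 3; currently bit1=1, bit3=1
Bits that are 0 among those (would change 0->1): none

Answer: none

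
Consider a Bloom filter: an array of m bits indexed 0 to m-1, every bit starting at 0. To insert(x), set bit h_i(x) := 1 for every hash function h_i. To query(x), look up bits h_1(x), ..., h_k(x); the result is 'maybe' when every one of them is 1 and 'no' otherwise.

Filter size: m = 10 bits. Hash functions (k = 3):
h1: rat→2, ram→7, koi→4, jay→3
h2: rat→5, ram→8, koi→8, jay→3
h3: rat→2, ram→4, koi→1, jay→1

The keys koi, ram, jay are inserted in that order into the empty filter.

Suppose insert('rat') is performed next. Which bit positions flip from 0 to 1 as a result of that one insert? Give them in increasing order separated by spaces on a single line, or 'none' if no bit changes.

Answer: 2 5

Derivation:
Start: bits=0000000000
After insert 'koi': sets bits 1 4 8 -> bits=0100100010
After insert 'ram': sets bits 4 7 8 -> bits=0100100110
After insert 'jay': sets bits 1 3 -> bits=0101100110
insert 'rat' would touch bits 2 5; currently bit2=0, bit5=0
Bits that are 0 among those (would change 0->1): 2 5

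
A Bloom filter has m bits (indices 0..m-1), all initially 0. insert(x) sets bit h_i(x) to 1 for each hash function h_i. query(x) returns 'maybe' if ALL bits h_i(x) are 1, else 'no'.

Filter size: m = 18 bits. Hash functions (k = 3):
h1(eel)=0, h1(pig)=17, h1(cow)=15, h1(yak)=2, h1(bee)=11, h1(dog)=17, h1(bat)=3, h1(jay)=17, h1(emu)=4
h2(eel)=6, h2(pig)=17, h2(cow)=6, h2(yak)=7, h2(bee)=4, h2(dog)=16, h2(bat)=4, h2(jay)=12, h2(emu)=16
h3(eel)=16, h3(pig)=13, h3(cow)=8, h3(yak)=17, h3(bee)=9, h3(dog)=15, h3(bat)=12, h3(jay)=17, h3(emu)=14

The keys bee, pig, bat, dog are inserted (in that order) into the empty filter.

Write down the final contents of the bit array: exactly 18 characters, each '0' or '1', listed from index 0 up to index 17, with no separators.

Answer: 000110000101110111

Derivation:
Start: bits=000000000000000000
After insert 'bee': sets bits 4 9 11 -> bits=000010000101000000
After insert 'pig': sets bits 13 17 -> bits=000010000101010001
After insert 'bat': sets bits 3 4 12 -> bits=000110000101110001
After insert 'dog': sets bits 15 16 17 -> bits=000110000101110111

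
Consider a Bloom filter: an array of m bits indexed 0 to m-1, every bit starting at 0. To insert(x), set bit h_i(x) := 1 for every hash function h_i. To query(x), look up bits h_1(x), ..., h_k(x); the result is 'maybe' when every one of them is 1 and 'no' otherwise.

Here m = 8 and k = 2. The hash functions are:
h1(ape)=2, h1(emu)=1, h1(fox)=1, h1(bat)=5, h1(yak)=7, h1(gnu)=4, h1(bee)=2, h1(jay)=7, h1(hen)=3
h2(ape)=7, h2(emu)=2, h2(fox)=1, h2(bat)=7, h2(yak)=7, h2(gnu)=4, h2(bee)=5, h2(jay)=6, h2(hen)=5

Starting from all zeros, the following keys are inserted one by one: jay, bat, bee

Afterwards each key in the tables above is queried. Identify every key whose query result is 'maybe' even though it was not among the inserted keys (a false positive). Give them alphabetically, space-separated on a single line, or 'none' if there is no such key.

Start: bits=00000000
After insert 'jay': sets bits 6 7 -> bits=00000011
After insert 'bat': sets bits 5 7 -> bits=00000111
After insert 'bee': sets bits 2 5 -> bits=00100111
Not inserted: ape emu fox gnu hen yak — query each against bits=00100111:
query ape: checks bit2=1, bit7=1 (all 1) -> maybe => FALSE POSITIVE
query emu: checks bit1=0, bit2=1 (has a 0) -> no => not a false positive
query fox: checks bit1=0 (has a 0) -> no => not a false positive
query gnu: checks bit4=0 (has a 0) -> no => not a false positive
query hen: checks bit3=0, bit5=1 (has a 0) -> no => not a false positive
query yak: checks bit7=1 (all 1) -> maybe => FALSE POSITIVE
False positives (alphabetical): ape yak

Answer: ape yak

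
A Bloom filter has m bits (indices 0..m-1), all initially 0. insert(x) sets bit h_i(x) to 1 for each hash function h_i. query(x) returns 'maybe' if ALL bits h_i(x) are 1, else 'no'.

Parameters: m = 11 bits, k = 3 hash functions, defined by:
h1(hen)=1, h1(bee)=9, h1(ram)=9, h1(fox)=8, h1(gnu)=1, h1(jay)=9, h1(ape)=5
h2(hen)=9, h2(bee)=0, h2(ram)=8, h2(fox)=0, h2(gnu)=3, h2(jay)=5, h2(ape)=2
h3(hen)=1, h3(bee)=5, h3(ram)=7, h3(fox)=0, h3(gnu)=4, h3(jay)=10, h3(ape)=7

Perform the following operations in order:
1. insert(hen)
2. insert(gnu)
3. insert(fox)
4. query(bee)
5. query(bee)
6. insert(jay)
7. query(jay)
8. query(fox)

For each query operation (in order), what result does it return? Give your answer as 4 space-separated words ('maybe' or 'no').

Start: bits=00000000000
Op 1: insert hen -> sets bits 1 9 -> bits=01000000010
Op 2: insert gnu -> sets bits 1 3 4 -> bits=01011000010
Op 3: insert fox -> sets bits 0 8 -> bits=11011000110
Op 4: query bee -> checks bit0=1, bit5=0, bit9=1 (has a 0) -> no
Op 5: query bee -> checks bit0=1, bit5=0, bit9=1 (has a 0) -> no
Op 6: insert jay -> sets bits 5 9 10 -> bits=11011100111
Op 7: query jay -> checks bit5=1, bit9=1, bit10=1 (all 1) -> maybe
Op 8: query fox -> checks bit0=1, bit8=1 (all 1) -> maybe
Query results in order: no no maybe maybe

Answer: no no maybe maybe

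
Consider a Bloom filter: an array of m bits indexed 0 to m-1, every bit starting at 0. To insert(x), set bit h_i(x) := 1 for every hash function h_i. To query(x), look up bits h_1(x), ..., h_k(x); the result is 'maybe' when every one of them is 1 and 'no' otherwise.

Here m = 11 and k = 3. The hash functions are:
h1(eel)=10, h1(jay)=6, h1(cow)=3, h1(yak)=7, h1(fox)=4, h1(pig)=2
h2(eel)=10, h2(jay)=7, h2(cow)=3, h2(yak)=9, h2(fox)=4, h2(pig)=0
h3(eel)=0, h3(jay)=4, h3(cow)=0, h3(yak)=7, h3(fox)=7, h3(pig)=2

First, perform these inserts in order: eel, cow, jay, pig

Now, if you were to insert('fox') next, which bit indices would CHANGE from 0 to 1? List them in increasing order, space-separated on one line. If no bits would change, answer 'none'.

Start: bits=00000000000
After insert 'eel': sets bits 0 10 -> bits=10000000001
After insert 'cow': sets bits 0 3 -> bits=10010000001
After insert 'jay': sets bits 4 6 7 -> bits=10011011001
After insert 'pig': sets bits 0 2 -> bits=10111011001
insert 'fox' would touch bits 4 7; currently bit4=1, bit7=1
Bits that are 0 among those (would change 0->1): none

Answer: none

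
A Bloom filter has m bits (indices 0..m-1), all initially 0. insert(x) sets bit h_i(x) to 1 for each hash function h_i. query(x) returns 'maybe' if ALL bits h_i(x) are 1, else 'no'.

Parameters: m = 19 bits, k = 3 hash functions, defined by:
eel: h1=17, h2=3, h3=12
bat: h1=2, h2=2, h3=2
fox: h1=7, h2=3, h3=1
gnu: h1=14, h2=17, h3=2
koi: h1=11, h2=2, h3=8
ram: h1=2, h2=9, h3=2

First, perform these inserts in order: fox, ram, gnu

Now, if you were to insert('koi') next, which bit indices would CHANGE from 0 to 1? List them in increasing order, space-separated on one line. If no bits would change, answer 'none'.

Start: bits=0000000000000000000
After insert 'fox': sets bits 1 3 7 -> bits=0101000100000000000
After insert 'ram': sets bits 2 9 -> bits=0111000101000000000
After insert 'gnu': sets bits 2 14 17 -> bits=0111000101000010010
insert 'koi' would touch bits 2 8 11; currently bit2=1, bit8=0, bit11=0
Bits that are 0 among those (would change 0->1): 8 11

Answer: 8 11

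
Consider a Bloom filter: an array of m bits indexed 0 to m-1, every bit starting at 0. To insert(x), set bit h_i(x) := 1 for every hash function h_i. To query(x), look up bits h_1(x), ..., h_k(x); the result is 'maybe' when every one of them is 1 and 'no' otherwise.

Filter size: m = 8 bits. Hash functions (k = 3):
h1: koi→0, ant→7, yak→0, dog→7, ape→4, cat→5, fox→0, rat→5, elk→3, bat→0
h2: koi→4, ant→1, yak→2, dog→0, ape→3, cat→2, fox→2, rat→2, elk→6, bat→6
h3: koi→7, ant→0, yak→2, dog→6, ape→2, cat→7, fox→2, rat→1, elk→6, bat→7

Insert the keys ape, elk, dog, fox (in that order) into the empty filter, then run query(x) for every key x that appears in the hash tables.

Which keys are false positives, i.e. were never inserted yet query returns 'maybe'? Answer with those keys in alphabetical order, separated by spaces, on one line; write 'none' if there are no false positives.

Answer: bat koi yak

Derivation:
Start: bits=00000000
After insert 'ape': sets bits 2 3 4 -> bits=00111000
After insert 'elk': sets bits 3 6 -> bits=00111010
After insert 'dog': sets bits 0 6 7 -> bits=10111011
After insert 'fox': sets bits 0 2 -> bits=10111011
Not inserted: ant bat cat koi rat yak — query each against bits=10111011:
query ant: checks bit0=1, bit1=0, bit7=1 (has a 0) -> no => not a false positive
query bat: checks bit0=1, bit6=1, bit7=1 (all 1) -> maybe => FALSE POSITIVE
query cat: checks bit2=1, bit5=0, bit7=1 (has a 0) -> no => not a false positive
query koi: checks bit0=1, bit4=1, bit7=1 (all 1) -> maybe => FALSE POSITIVE
query rat: checks bit1=0, bit2=1, bit5=0 (has a 0) -> no => not a false positive
query yak: checks bit0=1, bit2=1 (all 1) -> maybe => FALSE POSITIVE
False positives (alphabetical): bat koi yak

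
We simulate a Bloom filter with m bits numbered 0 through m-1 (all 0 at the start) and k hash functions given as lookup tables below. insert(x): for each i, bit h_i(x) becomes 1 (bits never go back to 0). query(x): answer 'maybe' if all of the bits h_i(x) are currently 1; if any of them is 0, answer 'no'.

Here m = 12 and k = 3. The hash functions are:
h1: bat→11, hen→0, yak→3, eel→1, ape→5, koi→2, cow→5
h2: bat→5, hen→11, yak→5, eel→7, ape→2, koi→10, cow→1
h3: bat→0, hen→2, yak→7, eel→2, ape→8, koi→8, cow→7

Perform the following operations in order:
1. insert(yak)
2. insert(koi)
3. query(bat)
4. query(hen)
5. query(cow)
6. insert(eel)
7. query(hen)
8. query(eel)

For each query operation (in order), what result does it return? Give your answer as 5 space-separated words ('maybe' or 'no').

Start: bits=000000000000
Op 1: insert yak -> sets bits 3 5 7 -> bits=000101010000
Op 2: insert koi -> sets bits 2 8 10 -> bits=001101011010
Op 3: query bat -> checks bit0=0, bit5=1, bit11=0 (has a 0) -> no
Op 4: query hen -> checks bit0=0, bit2=1, bit11=0 (has a 0) -> no
Op 5: query cow -> checks bit1=0, bit5=1, bit7=1 (has a 0) -> no
Op 6: insert eel -> sets bits 1 2 7 -> bits=011101011010
Op 7: query hen -> checks bit0=0, bit2=1, bit11=0 (has a 0) -> no
Op 8: query eel -> checks bit1=1, bit2=1, bit7=1 (all 1) -> maybe
Query results in order: no no no no maybe

Answer: no no no no maybe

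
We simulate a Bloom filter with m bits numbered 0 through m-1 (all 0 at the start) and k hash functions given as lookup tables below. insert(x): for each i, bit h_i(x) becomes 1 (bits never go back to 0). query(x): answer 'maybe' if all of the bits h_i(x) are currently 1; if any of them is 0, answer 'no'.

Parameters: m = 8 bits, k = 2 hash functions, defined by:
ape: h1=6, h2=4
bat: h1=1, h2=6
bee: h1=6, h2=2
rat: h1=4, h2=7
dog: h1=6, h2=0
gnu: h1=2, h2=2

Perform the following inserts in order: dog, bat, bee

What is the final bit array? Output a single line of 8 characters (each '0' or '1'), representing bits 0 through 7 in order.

Start: bits=00000000
After insert 'dog': sets bits 0 6 -> bits=10000010
After insert 'bat': sets bits 1 6 -> bits=11000010
After insert 'bee': sets bits 2 6 -> bits=11100010

Answer: 11100010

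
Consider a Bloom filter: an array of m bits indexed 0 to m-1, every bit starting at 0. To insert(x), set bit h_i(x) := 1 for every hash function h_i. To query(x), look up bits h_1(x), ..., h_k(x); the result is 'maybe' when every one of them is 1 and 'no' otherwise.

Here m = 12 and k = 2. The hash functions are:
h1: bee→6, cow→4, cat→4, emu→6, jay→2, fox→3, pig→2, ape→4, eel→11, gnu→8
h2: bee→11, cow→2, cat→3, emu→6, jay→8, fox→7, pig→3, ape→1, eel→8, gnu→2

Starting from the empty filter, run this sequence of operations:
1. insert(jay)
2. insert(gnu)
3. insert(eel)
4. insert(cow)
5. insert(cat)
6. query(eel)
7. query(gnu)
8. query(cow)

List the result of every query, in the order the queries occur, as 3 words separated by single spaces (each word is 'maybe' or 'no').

Answer: maybe maybe maybe

Derivation:
Start: bits=000000000000
Op 1: insert jay -> sets bits 2 8 -> bits=001000001000
Op 2: insert gnu -> sets bits 2 8 -> bits=001000001000
Op 3: insert eel -> sets bits 8 11 -> bits=001000001001
Op 4: insert cow -> sets bits 2 4 -> bits=001010001001
Op 5: insert cat -> sets bits 3 4 -> bits=001110001001
Op 6: query eel -> checks bit8=1, bit11=1 (all 1) -> maybe
Op 7: query gnu -> checks bit2=1, bit8=1 (all 1) -> maybe
Op 8: query cow -> checks bit2=1, bit4=1 (all 1) -> maybe
Query results in order: maybe maybe maybe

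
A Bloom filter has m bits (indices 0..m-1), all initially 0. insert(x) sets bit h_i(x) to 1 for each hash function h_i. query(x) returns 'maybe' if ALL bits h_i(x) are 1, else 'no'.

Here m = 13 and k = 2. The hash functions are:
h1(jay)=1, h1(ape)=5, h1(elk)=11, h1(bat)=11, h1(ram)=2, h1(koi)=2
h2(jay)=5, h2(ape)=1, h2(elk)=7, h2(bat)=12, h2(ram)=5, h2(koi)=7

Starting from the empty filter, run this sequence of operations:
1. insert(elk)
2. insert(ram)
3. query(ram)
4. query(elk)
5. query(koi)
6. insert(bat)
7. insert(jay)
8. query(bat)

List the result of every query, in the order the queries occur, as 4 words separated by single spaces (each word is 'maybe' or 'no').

Start: bits=0000000000000
Op 1: insert elk -> sets bits 7 11 -> bits=0000000100010
Op 2: insert ram -> sets bits 2 5 -> bits=0010010100010
Op 3: query ram -> checks bit2=1, bit5=1 (all 1) -> maybe
Op 4: query elk -> checks bit7=1, bit11=1 (all 1) -> maybe
Op 5: query koi -> checks bit2=1, bit7=1 (all 1) -> maybe
Op 6: insert bat -> sets bits 11 12 -> bits=0010010100011
Op 7: insert jay -> sets bits 1 5 -> bits=0110010100011
Op 8: query bat -> checks bit11=1, bit12=1 (all 1) -> maybe
Query results in order: maybe maybe maybe maybe

Answer: maybe maybe maybe maybe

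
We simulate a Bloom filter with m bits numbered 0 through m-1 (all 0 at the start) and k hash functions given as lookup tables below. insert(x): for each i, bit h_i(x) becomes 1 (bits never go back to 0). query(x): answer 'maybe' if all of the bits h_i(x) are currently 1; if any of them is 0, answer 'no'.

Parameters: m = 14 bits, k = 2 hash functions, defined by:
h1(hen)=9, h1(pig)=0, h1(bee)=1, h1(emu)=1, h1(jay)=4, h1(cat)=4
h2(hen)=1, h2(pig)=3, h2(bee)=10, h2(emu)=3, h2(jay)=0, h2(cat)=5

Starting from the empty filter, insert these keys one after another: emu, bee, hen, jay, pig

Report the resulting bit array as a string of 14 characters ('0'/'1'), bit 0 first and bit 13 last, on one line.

Answer: 11011000011000

Derivation:
Start: bits=00000000000000
After insert 'emu': sets bits 1 3 -> bits=01010000000000
After insert 'bee': sets bits 1 10 -> bits=01010000001000
After insert 'hen': sets bits 1 9 -> bits=01010000011000
After insert 'jay': sets bits 0 4 -> bits=11011000011000
After insert 'pig': sets bits 0 3 -> bits=11011000011000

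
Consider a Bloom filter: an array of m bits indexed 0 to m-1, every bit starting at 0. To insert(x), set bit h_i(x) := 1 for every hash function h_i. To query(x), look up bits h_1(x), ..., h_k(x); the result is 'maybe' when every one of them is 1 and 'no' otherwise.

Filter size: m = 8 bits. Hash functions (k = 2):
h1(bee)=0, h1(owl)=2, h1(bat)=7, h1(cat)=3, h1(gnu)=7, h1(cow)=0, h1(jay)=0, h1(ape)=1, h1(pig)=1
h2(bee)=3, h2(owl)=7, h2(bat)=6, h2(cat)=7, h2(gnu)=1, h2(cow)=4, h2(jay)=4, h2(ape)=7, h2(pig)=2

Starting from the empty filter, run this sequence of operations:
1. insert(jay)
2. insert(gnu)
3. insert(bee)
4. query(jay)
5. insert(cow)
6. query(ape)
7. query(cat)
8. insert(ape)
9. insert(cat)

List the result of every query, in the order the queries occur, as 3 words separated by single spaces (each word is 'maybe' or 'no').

Start: bits=00000000
Op 1: insert jay -> sets bits 0 4 -> bits=10001000
Op 2: insert gnu -> sets bits 1 7 -> bits=11001001
Op 3: insert bee -> sets bits 0 3 -> bits=11011001
Op 4: query jay -> checks bit0=1, bit4=1 (all 1) -> maybe
Op 5: insert cow -> sets bits 0 4 -> bits=11011001
Op 6: query ape -> checks bit1=1, bit7=1 (all 1) -> maybe
Op 7: query cat -> checks bit3=1, bit7=1 (all 1) -> maybe
Op 8: insert ape -> sets bits 1 7 -> bits=11011001
Op 9: insert cat -> sets bits 3 7 -> bits=11011001
Query results in order: maybe maybe maybe

Answer: maybe maybe maybe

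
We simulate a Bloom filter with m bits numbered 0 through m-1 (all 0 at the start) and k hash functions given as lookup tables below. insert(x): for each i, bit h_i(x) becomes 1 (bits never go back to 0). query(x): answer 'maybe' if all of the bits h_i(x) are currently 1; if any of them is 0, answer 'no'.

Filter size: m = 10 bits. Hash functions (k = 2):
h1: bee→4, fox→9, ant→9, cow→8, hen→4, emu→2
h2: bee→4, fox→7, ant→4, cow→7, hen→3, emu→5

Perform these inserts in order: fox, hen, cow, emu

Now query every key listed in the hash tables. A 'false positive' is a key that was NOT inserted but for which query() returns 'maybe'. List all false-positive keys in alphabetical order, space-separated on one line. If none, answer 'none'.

Answer: ant bee

Derivation:
Start: bits=0000000000
After insert 'fox': sets bits 7 9 -> bits=0000000101
After insert 'hen': sets bits 3 4 -> bits=0001100101
After insert 'cow': sets bits 7 8 -> bits=0001100111
After insert 'emu': sets bits 2 5 -> bits=0011110111
Not inserted: ant bee — query each against bits=0011110111:
query ant: checks bit4=1, bit9=1 (all 1) -> maybe => FALSE POSITIVE
query bee: checks bit4=1 (all 1) -> maybe => FALSE POSITIVE
False positives (alphabetical): ant bee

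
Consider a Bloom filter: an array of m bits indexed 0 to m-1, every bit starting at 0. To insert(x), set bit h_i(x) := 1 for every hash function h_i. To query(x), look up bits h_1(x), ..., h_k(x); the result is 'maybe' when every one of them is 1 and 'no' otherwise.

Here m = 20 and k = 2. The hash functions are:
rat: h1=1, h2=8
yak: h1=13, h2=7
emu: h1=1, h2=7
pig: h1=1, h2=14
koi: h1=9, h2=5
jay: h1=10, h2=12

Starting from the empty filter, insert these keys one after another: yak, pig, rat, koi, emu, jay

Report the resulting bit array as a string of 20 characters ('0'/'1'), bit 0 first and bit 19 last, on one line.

Answer: 01000101111011100000

Derivation:
Start: bits=00000000000000000000
After insert 'yak': sets bits 7 13 -> bits=00000001000001000000
After insert 'pig': sets bits 1 14 -> bits=01000001000001100000
After insert 'rat': sets bits 1 8 -> bits=01000001100001100000
After insert 'koi': sets bits 5 9 -> bits=01000101110001100000
After insert 'emu': sets bits 1 7 -> bits=01000101110001100000
After insert 'jay': sets bits 10 12 -> bits=01000101111011100000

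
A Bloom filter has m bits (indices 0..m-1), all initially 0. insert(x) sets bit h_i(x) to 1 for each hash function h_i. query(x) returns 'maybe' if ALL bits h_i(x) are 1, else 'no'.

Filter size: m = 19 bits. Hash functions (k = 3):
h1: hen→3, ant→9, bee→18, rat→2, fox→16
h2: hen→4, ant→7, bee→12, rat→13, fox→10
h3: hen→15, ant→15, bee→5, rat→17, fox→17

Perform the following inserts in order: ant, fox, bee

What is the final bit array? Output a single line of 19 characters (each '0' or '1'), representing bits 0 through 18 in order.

Answer: 0000010101101001111

Derivation:
Start: bits=0000000000000000000
After insert 'ant': sets bits 7 9 15 -> bits=0000000101000001000
After insert 'fox': sets bits 10 16 17 -> bits=0000000101100001110
After insert 'bee': sets bits 5 12 18 -> bits=0000010101101001111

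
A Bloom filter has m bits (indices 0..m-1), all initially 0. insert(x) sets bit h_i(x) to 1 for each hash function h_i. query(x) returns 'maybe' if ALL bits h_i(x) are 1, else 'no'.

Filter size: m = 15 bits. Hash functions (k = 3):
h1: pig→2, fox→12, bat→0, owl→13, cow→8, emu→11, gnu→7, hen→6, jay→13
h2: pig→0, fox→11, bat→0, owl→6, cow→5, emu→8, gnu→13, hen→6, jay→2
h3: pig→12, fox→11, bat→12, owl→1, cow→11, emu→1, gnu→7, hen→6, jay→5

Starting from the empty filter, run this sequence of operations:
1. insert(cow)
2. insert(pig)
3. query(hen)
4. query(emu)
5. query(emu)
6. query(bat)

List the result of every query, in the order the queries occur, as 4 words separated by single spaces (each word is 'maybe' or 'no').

Start: bits=000000000000000
Op 1: insert cow -> sets bits 5 8 11 -> bits=000001001001000
Op 2: insert pig -> sets bits 0 2 12 -> bits=101001001001100
Op 3: query hen -> checks bit6=0 (has a 0) -> no
Op 4: query emu -> checks bit1=0, bit8=1, bit11=1 (has a 0) -> no
Op 5: query emu -> checks bit1=0, bit8=1, bit11=1 (has a 0) -> no
Op 6: query bat -> checks bit0=1, bit12=1 (all 1) -> maybe
Query results in order: no no no maybe

Answer: no no no maybe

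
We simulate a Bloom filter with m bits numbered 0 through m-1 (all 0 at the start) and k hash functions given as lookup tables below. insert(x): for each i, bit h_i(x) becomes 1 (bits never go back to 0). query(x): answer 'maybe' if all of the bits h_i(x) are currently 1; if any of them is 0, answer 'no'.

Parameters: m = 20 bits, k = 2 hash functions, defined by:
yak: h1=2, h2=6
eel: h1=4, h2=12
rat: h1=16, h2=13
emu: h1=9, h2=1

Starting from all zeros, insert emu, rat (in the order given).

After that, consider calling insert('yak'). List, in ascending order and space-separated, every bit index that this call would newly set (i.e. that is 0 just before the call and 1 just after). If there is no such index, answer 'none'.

Start: bits=00000000000000000000
After insert 'emu': sets bits 1 9 -> bits=01000000010000000000
After insert 'rat': sets bits 13 16 -> bits=01000000010001001000
insert 'yak' would touch bits 2 6; currently bit2=0, bit6=0
Bits that are 0 among those (would change 0->1): 2 6

Answer: 2 6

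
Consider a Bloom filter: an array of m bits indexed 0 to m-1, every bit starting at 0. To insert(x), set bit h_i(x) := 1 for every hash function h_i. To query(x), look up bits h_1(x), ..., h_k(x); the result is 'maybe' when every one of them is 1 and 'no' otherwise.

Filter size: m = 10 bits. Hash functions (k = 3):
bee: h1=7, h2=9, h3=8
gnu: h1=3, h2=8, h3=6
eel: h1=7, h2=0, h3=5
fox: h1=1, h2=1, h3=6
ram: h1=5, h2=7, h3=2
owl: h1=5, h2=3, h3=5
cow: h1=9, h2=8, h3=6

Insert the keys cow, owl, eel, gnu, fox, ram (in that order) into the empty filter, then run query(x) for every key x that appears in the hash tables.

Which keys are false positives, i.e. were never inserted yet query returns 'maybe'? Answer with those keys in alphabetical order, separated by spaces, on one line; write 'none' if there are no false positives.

Answer: bee

Derivation:
Start: bits=0000000000
After insert 'cow': sets bits 6 8 9 -> bits=0000001011
After insert 'owl': sets bits 3 5 -> bits=0001011011
After insert 'eel': sets bits 0 5 7 -> bits=1001011111
After insert 'gnu': sets bits 3 6 8 -> bits=1001011111
After insert 'fox': sets bits 1 6 -> bits=1101011111
After insert 'ram': sets bits 2 5 7 -> bits=1111011111
Not inserted: bee — query each against bits=1111011111:
query bee: checks bit7=1, bit8=1, bit9=1 (all 1) -> maybe => FALSE POSITIVE
False positives (alphabetical): bee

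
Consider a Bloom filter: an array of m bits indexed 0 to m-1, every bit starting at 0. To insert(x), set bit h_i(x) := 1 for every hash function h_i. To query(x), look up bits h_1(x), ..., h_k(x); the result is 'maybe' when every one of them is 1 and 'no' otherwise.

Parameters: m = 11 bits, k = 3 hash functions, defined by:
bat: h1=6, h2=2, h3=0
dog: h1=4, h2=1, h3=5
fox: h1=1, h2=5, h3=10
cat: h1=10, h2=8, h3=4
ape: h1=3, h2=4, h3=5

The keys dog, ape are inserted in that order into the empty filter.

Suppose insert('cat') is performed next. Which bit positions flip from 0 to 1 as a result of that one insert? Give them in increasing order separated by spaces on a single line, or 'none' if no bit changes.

Answer: 8 10

Derivation:
Start: bits=00000000000
After insert 'dog': sets bits 1 4 5 -> bits=01001100000
After insert 'ape': sets bits 3 4 5 -> bits=01011100000
insert 'cat' would touch bits 4 8 10; currently bit4=1, bit8=0, bit10=0
Bits that are 0 among those (would change 0->1): 8 10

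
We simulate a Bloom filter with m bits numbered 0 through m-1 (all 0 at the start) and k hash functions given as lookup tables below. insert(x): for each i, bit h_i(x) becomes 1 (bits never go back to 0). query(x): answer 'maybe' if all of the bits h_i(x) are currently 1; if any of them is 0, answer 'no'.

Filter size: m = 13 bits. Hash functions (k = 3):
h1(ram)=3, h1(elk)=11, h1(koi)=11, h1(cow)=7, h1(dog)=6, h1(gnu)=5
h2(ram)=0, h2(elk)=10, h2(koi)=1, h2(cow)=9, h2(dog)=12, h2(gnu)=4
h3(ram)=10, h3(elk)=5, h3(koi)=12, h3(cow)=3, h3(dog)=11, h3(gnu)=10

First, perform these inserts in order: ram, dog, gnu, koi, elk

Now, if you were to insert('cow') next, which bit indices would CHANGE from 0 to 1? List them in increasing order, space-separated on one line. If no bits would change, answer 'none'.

Start: bits=0000000000000
After insert 'ram': sets bits 0 3 10 -> bits=1001000000100
After insert 'dog': sets bits 6 11 12 -> bits=1001001000111
After insert 'gnu': sets bits 4 5 10 -> bits=1001111000111
After insert 'koi': sets bits 1 11 12 -> bits=1101111000111
After insert 'elk': sets bits 5 10 11 -> bits=1101111000111
insert 'cow' would touch bits 3 7 9; currently bit3=1, bit7=0, bit9=0
Bits that are 0 among those (would change 0->1): 7 9

Answer: 7 9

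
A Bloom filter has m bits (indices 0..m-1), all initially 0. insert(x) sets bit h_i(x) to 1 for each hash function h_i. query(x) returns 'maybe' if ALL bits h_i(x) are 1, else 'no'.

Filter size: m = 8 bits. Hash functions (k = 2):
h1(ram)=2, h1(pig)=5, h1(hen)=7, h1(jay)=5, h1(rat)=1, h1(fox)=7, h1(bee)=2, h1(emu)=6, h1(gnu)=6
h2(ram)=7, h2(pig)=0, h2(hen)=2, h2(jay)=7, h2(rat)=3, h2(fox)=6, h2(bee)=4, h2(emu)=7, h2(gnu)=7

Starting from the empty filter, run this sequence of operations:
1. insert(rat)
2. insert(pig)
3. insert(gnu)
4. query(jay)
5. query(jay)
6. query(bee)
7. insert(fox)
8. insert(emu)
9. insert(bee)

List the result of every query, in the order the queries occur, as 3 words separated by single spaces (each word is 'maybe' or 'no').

Answer: maybe maybe no

Derivation:
Start: bits=00000000
Op 1: insert rat -> sets bits 1 3 -> bits=01010000
Op 2: insert pig -> sets bits 0 5 -> bits=11010100
Op 3: insert gnu -> sets bits 6 7 -> bits=11010111
Op 4: query jay -> checks bit5=1, bit7=1 (all 1) -> maybe
Op 5: query jay -> checks bit5=1, bit7=1 (all 1) -> maybe
Op 6: query bee -> checks bit2=0, bit4=0 (has a 0) -> no
Op 7: insert fox -> sets bits 6 7 -> bits=11010111
Op 8: insert emu -> sets bits 6 7 -> bits=11010111
Op 9: insert bee -> sets bits 2 4 -> bits=11111111
Query results in order: maybe maybe no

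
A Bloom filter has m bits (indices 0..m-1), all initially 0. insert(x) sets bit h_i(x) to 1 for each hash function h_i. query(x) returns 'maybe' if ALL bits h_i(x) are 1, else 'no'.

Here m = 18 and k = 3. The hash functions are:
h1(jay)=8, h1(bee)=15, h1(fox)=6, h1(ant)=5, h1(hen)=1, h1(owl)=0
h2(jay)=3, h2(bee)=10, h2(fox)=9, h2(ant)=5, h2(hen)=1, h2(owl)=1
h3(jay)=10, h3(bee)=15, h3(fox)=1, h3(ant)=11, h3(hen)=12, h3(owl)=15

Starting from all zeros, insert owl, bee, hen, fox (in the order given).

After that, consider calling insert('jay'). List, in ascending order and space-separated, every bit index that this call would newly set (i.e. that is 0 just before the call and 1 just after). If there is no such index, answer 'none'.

Start: bits=000000000000000000
After insert 'owl': sets bits 0 1 15 -> bits=110000000000000100
After insert 'bee': sets bits 10 15 -> bits=110000000010000100
After insert 'hen': sets bits 1 12 -> bits=110000000010100100
After insert 'fox': sets bits 1 6 9 -> bits=110000100110100100
insert 'jay' would touch bits 3 8 10; currently bit3=0, bit8=0, bit10=1
Bits that are 0 among those (would change 0->1): 3 8

Answer: 3 8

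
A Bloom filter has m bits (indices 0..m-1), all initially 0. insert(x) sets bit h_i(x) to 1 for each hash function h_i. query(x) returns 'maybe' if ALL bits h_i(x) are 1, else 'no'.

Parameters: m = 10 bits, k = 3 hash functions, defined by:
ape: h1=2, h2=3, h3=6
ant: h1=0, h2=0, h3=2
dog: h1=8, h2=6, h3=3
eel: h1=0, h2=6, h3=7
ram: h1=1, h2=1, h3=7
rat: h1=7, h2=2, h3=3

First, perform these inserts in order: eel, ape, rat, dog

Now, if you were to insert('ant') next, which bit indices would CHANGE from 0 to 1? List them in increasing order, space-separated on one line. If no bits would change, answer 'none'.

Answer: none

Derivation:
Start: bits=0000000000
After insert 'eel': sets bits 0 6 7 -> bits=1000001100
After insert 'ape': sets bits 2 3 6 -> bits=1011001100
After insert 'rat': sets bits 2 3 7 -> bits=1011001100
After insert 'dog': sets bits 3 6 8 -> bits=1011001110
insert 'ant' would touch bits 0 2; currently bit0=1, bit2=1
Bits that are 0 among those (would change 0->1): none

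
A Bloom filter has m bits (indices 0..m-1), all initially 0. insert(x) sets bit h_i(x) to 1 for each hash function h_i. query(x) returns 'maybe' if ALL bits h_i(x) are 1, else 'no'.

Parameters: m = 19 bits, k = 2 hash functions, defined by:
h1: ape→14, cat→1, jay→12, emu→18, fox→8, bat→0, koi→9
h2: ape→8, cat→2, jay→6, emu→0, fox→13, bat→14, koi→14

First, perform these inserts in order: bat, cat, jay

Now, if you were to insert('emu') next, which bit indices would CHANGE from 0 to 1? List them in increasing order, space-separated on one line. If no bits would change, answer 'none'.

Answer: 18

Derivation:
Start: bits=0000000000000000000
After insert 'bat': sets bits 0 14 -> bits=1000000000000010000
After insert 'cat': sets bits 1 2 -> bits=1110000000000010000
After insert 'jay': sets bits 6 12 -> bits=1110001000001010000
insert 'emu' would touch bits 0 18; currently bit0=1, bit18=0
Bits that are 0 among those (would change 0->1): 18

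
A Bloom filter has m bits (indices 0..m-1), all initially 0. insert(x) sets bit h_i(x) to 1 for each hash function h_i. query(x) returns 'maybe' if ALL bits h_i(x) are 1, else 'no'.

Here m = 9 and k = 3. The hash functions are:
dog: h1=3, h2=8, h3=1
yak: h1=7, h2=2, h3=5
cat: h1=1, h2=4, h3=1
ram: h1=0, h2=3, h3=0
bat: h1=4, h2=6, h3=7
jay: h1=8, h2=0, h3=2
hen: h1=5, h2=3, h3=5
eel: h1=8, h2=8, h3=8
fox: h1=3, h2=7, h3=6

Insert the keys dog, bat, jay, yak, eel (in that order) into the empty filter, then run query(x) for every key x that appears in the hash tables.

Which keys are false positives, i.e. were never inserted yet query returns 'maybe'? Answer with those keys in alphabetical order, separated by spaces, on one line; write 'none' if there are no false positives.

Start: bits=000000000
After insert 'dog': sets bits 1 3 8 -> bits=010100001
After insert 'bat': sets bits 4 6 7 -> bits=010110111
After insert 'jay': sets bits 0 2 8 -> bits=111110111
After insert 'yak': sets bits 2 5 7 -> bits=111111111
After insert 'eel': sets bits 8 -> bits=111111111
Not inserted: cat fox hen ram — query each against bits=111111111:
query cat: checks bit1=1, bit4=1 (all 1) -> maybe => FALSE POSITIVE
query fox: checks bit3=1, bit6=1, bit7=1 (all 1) -> maybe => FALSE POSITIVE
query hen: checks bit3=1, bit5=1 (all 1) -> maybe => FALSE POSITIVE
query ram: checks bit0=1, bit3=1 (all 1) -> maybe => FALSE POSITIVE
False positives (alphabetical): cat fox hen ram

Answer: cat fox hen ram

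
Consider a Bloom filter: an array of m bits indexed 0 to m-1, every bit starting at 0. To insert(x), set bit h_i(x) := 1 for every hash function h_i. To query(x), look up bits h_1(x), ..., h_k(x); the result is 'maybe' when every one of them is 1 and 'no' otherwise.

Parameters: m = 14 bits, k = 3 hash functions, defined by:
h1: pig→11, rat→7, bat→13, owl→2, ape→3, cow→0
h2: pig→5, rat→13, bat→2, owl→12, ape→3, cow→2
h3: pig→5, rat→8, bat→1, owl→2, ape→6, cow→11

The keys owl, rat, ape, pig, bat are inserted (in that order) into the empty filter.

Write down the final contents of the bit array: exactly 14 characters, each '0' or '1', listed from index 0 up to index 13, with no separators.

Answer: 01110111100111

Derivation:
Start: bits=00000000000000
After insert 'owl': sets bits 2 12 -> bits=00100000000010
After insert 'rat': sets bits 7 8 13 -> bits=00100001100011
After insert 'ape': sets bits 3 6 -> bits=00110011100011
After insert 'pig': sets bits 5 11 -> bits=00110111100111
After insert 'bat': sets bits 1 2 13 -> bits=01110111100111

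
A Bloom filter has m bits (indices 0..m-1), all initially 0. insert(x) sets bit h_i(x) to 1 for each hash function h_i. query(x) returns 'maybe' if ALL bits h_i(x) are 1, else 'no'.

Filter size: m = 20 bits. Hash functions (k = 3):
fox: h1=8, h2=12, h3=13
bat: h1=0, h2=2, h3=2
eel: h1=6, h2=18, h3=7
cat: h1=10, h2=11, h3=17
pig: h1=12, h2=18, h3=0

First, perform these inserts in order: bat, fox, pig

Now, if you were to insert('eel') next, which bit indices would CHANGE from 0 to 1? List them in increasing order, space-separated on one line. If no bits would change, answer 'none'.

Answer: 6 7

Derivation:
Start: bits=00000000000000000000
After insert 'bat': sets bits 0 2 -> bits=10100000000000000000
After insert 'fox': sets bits 8 12 13 -> bits=10100000100011000000
After insert 'pig': sets bits 0 12 18 -> bits=10100000100011000010
insert 'eel' would touch bits 6 7 18; currently bit6=0, bit7=0, bit18=1
Bits that are 0 among those (would change 0->1): 6 7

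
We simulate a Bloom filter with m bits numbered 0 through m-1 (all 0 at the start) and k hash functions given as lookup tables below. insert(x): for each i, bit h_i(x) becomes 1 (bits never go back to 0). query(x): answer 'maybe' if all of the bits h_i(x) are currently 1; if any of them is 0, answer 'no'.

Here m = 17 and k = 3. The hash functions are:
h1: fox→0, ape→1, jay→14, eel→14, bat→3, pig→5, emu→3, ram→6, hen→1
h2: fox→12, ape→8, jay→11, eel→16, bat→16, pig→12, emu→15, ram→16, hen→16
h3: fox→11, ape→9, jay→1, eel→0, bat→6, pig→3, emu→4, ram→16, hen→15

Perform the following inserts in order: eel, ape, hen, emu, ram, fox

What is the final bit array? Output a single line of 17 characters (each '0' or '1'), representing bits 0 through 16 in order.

Answer: 11011010110110111

Derivation:
Start: bits=00000000000000000
After insert 'eel': sets bits 0 14 16 -> bits=10000000000000101
After insert 'ape': sets bits 1 8 9 -> bits=11000000110000101
After insert 'hen': sets bits 1 15 16 -> bits=11000000110000111
After insert 'emu': sets bits 3 4 15 -> bits=11011000110000111
After insert 'ram': sets bits 6 16 -> bits=11011010110000111
After insert 'fox': sets bits 0 11 12 -> bits=11011010110110111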